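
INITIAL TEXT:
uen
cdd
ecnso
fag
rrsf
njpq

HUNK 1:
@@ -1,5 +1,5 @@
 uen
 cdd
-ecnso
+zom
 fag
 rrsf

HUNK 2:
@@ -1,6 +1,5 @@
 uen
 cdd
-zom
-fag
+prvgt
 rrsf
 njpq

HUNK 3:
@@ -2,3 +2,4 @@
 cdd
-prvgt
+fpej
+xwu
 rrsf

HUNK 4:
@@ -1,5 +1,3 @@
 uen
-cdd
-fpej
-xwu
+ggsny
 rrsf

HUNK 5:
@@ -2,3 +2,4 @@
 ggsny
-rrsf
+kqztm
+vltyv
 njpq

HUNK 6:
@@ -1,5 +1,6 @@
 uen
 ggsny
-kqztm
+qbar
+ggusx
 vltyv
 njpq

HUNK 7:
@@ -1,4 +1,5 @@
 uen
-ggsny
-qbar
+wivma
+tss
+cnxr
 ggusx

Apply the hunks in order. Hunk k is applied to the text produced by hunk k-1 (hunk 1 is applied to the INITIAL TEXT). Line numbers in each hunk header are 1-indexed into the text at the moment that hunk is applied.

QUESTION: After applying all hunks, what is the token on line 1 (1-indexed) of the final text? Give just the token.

Hunk 1: at line 1 remove [ecnso] add [zom] -> 6 lines: uen cdd zom fag rrsf njpq
Hunk 2: at line 1 remove [zom,fag] add [prvgt] -> 5 lines: uen cdd prvgt rrsf njpq
Hunk 3: at line 2 remove [prvgt] add [fpej,xwu] -> 6 lines: uen cdd fpej xwu rrsf njpq
Hunk 4: at line 1 remove [cdd,fpej,xwu] add [ggsny] -> 4 lines: uen ggsny rrsf njpq
Hunk 5: at line 2 remove [rrsf] add [kqztm,vltyv] -> 5 lines: uen ggsny kqztm vltyv njpq
Hunk 6: at line 1 remove [kqztm] add [qbar,ggusx] -> 6 lines: uen ggsny qbar ggusx vltyv njpq
Hunk 7: at line 1 remove [ggsny,qbar] add [wivma,tss,cnxr] -> 7 lines: uen wivma tss cnxr ggusx vltyv njpq
Final line 1: uen

Answer: uen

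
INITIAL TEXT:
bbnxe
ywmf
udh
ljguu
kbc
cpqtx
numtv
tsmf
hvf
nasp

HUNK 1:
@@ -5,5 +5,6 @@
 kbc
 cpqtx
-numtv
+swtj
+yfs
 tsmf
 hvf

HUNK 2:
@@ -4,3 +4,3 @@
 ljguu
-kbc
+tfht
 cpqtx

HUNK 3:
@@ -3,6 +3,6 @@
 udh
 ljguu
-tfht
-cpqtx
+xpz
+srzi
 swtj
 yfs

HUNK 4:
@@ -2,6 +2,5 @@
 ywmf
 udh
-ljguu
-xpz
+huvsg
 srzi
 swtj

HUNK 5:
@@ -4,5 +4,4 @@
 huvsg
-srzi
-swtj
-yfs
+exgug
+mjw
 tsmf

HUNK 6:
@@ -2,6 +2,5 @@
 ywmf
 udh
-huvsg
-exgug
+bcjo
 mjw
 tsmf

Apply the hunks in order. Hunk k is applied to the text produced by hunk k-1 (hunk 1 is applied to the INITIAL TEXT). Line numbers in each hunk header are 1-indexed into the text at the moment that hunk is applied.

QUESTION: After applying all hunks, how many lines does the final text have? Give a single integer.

Hunk 1: at line 5 remove [numtv] add [swtj,yfs] -> 11 lines: bbnxe ywmf udh ljguu kbc cpqtx swtj yfs tsmf hvf nasp
Hunk 2: at line 4 remove [kbc] add [tfht] -> 11 lines: bbnxe ywmf udh ljguu tfht cpqtx swtj yfs tsmf hvf nasp
Hunk 3: at line 3 remove [tfht,cpqtx] add [xpz,srzi] -> 11 lines: bbnxe ywmf udh ljguu xpz srzi swtj yfs tsmf hvf nasp
Hunk 4: at line 2 remove [ljguu,xpz] add [huvsg] -> 10 lines: bbnxe ywmf udh huvsg srzi swtj yfs tsmf hvf nasp
Hunk 5: at line 4 remove [srzi,swtj,yfs] add [exgug,mjw] -> 9 lines: bbnxe ywmf udh huvsg exgug mjw tsmf hvf nasp
Hunk 6: at line 2 remove [huvsg,exgug] add [bcjo] -> 8 lines: bbnxe ywmf udh bcjo mjw tsmf hvf nasp
Final line count: 8

Answer: 8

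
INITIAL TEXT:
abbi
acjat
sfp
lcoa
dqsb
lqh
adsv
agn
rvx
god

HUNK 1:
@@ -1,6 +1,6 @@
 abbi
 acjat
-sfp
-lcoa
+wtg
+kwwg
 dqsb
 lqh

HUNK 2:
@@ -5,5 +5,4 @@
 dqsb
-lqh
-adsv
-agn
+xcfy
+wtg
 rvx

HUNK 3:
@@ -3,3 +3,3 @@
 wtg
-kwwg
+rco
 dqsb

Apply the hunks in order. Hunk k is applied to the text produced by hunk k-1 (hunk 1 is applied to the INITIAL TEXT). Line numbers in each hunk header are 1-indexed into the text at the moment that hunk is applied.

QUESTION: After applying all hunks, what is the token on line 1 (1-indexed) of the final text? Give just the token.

Hunk 1: at line 1 remove [sfp,lcoa] add [wtg,kwwg] -> 10 lines: abbi acjat wtg kwwg dqsb lqh adsv agn rvx god
Hunk 2: at line 5 remove [lqh,adsv,agn] add [xcfy,wtg] -> 9 lines: abbi acjat wtg kwwg dqsb xcfy wtg rvx god
Hunk 3: at line 3 remove [kwwg] add [rco] -> 9 lines: abbi acjat wtg rco dqsb xcfy wtg rvx god
Final line 1: abbi

Answer: abbi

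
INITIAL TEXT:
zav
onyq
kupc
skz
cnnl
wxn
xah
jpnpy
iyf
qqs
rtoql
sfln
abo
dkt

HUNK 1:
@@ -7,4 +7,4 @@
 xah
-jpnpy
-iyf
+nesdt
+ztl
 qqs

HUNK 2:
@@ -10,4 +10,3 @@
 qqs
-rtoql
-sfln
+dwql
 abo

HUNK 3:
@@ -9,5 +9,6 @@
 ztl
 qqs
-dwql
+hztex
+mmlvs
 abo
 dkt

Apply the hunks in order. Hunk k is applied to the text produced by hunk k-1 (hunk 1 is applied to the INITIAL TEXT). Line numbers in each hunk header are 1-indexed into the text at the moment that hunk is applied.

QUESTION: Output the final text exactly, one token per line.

Answer: zav
onyq
kupc
skz
cnnl
wxn
xah
nesdt
ztl
qqs
hztex
mmlvs
abo
dkt

Derivation:
Hunk 1: at line 7 remove [jpnpy,iyf] add [nesdt,ztl] -> 14 lines: zav onyq kupc skz cnnl wxn xah nesdt ztl qqs rtoql sfln abo dkt
Hunk 2: at line 10 remove [rtoql,sfln] add [dwql] -> 13 lines: zav onyq kupc skz cnnl wxn xah nesdt ztl qqs dwql abo dkt
Hunk 3: at line 9 remove [dwql] add [hztex,mmlvs] -> 14 lines: zav onyq kupc skz cnnl wxn xah nesdt ztl qqs hztex mmlvs abo dkt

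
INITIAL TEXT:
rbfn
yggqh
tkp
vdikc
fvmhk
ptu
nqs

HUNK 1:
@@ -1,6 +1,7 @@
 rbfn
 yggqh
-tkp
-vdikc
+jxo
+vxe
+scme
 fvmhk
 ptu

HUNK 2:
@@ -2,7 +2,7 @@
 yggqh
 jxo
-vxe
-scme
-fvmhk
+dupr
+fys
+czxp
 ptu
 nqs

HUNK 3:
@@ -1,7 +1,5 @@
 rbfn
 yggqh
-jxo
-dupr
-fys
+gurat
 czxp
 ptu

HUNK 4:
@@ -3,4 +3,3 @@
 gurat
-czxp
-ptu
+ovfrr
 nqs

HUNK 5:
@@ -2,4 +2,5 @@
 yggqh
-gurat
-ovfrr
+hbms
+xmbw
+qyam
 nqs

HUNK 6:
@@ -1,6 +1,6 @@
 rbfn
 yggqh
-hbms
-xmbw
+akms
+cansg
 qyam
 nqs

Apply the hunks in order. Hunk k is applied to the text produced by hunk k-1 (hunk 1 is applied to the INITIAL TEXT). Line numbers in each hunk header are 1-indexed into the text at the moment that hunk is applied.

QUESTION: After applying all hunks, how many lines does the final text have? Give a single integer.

Answer: 6

Derivation:
Hunk 1: at line 1 remove [tkp,vdikc] add [jxo,vxe,scme] -> 8 lines: rbfn yggqh jxo vxe scme fvmhk ptu nqs
Hunk 2: at line 2 remove [vxe,scme,fvmhk] add [dupr,fys,czxp] -> 8 lines: rbfn yggqh jxo dupr fys czxp ptu nqs
Hunk 3: at line 1 remove [jxo,dupr,fys] add [gurat] -> 6 lines: rbfn yggqh gurat czxp ptu nqs
Hunk 4: at line 3 remove [czxp,ptu] add [ovfrr] -> 5 lines: rbfn yggqh gurat ovfrr nqs
Hunk 5: at line 2 remove [gurat,ovfrr] add [hbms,xmbw,qyam] -> 6 lines: rbfn yggqh hbms xmbw qyam nqs
Hunk 6: at line 1 remove [hbms,xmbw] add [akms,cansg] -> 6 lines: rbfn yggqh akms cansg qyam nqs
Final line count: 6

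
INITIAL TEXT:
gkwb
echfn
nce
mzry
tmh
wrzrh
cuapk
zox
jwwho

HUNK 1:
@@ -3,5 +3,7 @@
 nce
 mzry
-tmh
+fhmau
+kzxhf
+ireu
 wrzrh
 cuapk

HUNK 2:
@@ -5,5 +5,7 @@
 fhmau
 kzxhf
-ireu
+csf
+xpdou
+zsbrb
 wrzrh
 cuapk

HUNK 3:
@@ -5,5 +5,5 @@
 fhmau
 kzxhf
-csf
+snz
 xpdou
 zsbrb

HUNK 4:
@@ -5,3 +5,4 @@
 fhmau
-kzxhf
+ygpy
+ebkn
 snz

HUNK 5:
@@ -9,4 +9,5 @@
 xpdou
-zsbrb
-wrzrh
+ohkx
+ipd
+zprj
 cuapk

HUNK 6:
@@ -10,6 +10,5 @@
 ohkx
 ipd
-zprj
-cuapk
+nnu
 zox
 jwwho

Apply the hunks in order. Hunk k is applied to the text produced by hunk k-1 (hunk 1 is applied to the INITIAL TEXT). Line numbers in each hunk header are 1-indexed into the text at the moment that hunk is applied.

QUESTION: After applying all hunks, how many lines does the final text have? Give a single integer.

Hunk 1: at line 3 remove [tmh] add [fhmau,kzxhf,ireu] -> 11 lines: gkwb echfn nce mzry fhmau kzxhf ireu wrzrh cuapk zox jwwho
Hunk 2: at line 5 remove [ireu] add [csf,xpdou,zsbrb] -> 13 lines: gkwb echfn nce mzry fhmau kzxhf csf xpdou zsbrb wrzrh cuapk zox jwwho
Hunk 3: at line 5 remove [csf] add [snz] -> 13 lines: gkwb echfn nce mzry fhmau kzxhf snz xpdou zsbrb wrzrh cuapk zox jwwho
Hunk 4: at line 5 remove [kzxhf] add [ygpy,ebkn] -> 14 lines: gkwb echfn nce mzry fhmau ygpy ebkn snz xpdou zsbrb wrzrh cuapk zox jwwho
Hunk 5: at line 9 remove [zsbrb,wrzrh] add [ohkx,ipd,zprj] -> 15 lines: gkwb echfn nce mzry fhmau ygpy ebkn snz xpdou ohkx ipd zprj cuapk zox jwwho
Hunk 6: at line 10 remove [zprj,cuapk] add [nnu] -> 14 lines: gkwb echfn nce mzry fhmau ygpy ebkn snz xpdou ohkx ipd nnu zox jwwho
Final line count: 14

Answer: 14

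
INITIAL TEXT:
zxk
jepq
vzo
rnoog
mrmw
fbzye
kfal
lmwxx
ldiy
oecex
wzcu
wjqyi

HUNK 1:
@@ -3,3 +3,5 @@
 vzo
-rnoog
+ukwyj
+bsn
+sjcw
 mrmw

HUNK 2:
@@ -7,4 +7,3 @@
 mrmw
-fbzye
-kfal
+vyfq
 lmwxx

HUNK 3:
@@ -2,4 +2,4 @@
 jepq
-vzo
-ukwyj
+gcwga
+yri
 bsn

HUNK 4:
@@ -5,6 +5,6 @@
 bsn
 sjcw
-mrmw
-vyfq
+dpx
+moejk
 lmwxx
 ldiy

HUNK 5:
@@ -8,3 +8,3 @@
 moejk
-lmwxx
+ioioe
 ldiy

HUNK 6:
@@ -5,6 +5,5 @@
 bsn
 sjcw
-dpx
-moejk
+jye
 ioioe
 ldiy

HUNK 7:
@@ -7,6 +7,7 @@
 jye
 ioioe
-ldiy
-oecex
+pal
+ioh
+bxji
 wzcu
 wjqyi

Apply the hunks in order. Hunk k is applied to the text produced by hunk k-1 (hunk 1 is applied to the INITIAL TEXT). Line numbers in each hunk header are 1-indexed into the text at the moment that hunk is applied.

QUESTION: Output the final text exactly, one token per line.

Hunk 1: at line 3 remove [rnoog] add [ukwyj,bsn,sjcw] -> 14 lines: zxk jepq vzo ukwyj bsn sjcw mrmw fbzye kfal lmwxx ldiy oecex wzcu wjqyi
Hunk 2: at line 7 remove [fbzye,kfal] add [vyfq] -> 13 lines: zxk jepq vzo ukwyj bsn sjcw mrmw vyfq lmwxx ldiy oecex wzcu wjqyi
Hunk 3: at line 2 remove [vzo,ukwyj] add [gcwga,yri] -> 13 lines: zxk jepq gcwga yri bsn sjcw mrmw vyfq lmwxx ldiy oecex wzcu wjqyi
Hunk 4: at line 5 remove [mrmw,vyfq] add [dpx,moejk] -> 13 lines: zxk jepq gcwga yri bsn sjcw dpx moejk lmwxx ldiy oecex wzcu wjqyi
Hunk 5: at line 8 remove [lmwxx] add [ioioe] -> 13 lines: zxk jepq gcwga yri bsn sjcw dpx moejk ioioe ldiy oecex wzcu wjqyi
Hunk 6: at line 5 remove [dpx,moejk] add [jye] -> 12 lines: zxk jepq gcwga yri bsn sjcw jye ioioe ldiy oecex wzcu wjqyi
Hunk 7: at line 7 remove [ldiy,oecex] add [pal,ioh,bxji] -> 13 lines: zxk jepq gcwga yri bsn sjcw jye ioioe pal ioh bxji wzcu wjqyi

Answer: zxk
jepq
gcwga
yri
bsn
sjcw
jye
ioioe
pal
ioh
bxji
wzcu
wjqyi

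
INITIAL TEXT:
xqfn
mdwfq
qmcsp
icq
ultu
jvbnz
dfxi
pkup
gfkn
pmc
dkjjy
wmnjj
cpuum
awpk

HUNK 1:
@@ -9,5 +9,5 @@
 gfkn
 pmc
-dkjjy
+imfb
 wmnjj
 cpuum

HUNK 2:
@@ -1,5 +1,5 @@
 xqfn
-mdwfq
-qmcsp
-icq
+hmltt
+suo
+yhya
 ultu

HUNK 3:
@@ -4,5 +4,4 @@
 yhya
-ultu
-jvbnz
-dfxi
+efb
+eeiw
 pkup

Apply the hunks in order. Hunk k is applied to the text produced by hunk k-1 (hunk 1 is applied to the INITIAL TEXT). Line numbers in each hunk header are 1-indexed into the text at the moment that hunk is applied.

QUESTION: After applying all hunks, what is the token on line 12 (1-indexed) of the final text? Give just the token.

Answer: cpuum

Derivation:
Hunk 1: at line 9 remove [dkjjy] add [imfb] -> 14 lines: xqfn mdwfq qmcsp icq ultu jvbnz dfxi pkup gfkn pmc imfb wmnjj cpuum awpk
Hunk 2: at line 1 remove [mdwfq,qmcsp,icq] add [hmltt,suo,yhya] -> 14 lines: xqfn hmltt suo yhya ultu jvbnz dfxi pkup gfkn pmc imfb wmnjj cpuum awpk
Hunk 3: at line 4 remove [ultu,jvbnz,dfxi] add [efb,eeiw] -> 13 lines: xqfn hmltt suo yhya efb eeiw pkup gfkn pmc imfb wmnjj cpuum awpk
Final line 12: cpuum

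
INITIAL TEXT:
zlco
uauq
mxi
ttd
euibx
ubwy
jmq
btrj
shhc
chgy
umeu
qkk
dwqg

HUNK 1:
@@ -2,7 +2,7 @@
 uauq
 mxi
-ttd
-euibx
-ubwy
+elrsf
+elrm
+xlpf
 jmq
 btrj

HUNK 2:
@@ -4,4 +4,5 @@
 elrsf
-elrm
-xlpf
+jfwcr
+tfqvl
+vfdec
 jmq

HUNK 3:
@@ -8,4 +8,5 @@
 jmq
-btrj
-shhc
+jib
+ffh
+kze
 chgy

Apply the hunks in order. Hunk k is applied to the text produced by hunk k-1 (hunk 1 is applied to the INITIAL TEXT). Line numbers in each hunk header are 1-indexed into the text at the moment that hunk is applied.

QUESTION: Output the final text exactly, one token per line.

Answer: zlco
uauq
mxi
elrsf
jfwcr
tfqvl
vfdec
jmq
jib
ffh
kze
chgy
umeu
qkk
dwqg

Derivation:
Hunk 1: at line 2 remove [ttd,euibx,ubwy] add [elrsf,elrm,xlpf] -> 13 lines: zlco uauq mxi elrsf elrm xlpf jmq btrj shhc chgy umeu qkk dwqg
Hunk 2: at line 4 remove [elrm,xlpf] add [jfwcr,tfqvl,vfdec] -> 14 lines: zlco uauq mxi elrsf jfwcr tfqvl vfdec jmq btrj shhc chgy umeu qkk dwqg
Hunk 3: at line 8 remove [btrj,shhc] add [jib,ffh,kze] -> 15 lines: zlco uauq mxi elrsf jfwcr tfqvl vfdec jmq jib ffh kze chgy umeu qkk dwqg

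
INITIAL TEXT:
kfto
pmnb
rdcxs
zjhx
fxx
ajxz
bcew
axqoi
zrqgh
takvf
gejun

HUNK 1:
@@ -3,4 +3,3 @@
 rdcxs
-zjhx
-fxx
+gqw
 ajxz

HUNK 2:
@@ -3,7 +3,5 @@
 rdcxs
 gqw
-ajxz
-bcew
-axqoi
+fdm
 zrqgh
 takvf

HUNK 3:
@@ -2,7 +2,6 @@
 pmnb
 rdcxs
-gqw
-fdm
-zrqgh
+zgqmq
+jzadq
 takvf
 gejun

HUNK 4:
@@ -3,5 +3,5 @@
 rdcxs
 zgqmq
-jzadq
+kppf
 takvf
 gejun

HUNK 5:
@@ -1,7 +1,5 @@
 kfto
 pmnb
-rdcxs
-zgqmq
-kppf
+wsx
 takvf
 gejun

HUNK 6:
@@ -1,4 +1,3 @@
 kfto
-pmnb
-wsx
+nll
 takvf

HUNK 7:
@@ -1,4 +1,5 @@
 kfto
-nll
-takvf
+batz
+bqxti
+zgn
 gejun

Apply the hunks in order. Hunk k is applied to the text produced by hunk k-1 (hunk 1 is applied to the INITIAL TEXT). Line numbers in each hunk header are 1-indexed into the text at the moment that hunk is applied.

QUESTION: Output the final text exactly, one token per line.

Hunk 1: at line 3 remove [zjhx,fxx] add [gqw] -> 10 lines: kfto pmnb rdcxs gqw ajxz bcew axqoi zrqgh takvf gejun
Hunk 2: at line 3 remove [ajxz,bcew,axqoi] add [fdm] -> 8 lines: kfto pmnb rdcxs gqw fdm zrqgh takvf gejun
Hunk 3: at line 2 remove [gqw,fdm,zrqgh] add [zgqmq,jzadq] -> 7 lines: kfto pmnb rdcxs zgqmq jzadq takvf gejun
Hunk 4: at line 3 remove [jzadq] add [kppf] -> 7 lines: kfto pmnb rdcxs zgqmq kppf takvf gejun
Hunk 5: at line 1 remove [rdcxs,zgqmq,kppf] add [wsx] -> 5 lines: kfto pmnb wsx takvf gejun
Hunk 6: at line 1 remove [pmnb,wsx] add [nll] -> 4 lines: kfto nll takvf gejun
Hunk 7: at line 1 remove [nll,takvf] add [batz,bqxti,zgn] -> 5 lines: kfto batz bqxti zgn gejun

Answer: kfto
batz
bqxti
zgn
gejun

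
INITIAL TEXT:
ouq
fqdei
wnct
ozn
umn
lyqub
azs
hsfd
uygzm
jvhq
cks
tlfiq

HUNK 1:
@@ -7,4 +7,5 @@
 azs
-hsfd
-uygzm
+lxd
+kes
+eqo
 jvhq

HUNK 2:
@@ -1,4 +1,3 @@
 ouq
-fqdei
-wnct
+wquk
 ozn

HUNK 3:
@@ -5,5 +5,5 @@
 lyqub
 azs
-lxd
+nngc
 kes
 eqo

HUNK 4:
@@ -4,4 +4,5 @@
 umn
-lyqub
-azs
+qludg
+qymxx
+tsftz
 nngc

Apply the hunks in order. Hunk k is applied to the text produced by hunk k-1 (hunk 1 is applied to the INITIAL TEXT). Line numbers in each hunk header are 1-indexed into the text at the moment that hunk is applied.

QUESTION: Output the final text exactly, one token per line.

Answer: ouq
wquk
ozn
umn
qludg
qymxx
tsftz
nngc
kes
eqo
jvhq
cks
tlfiq

Derivation:
Hunk 1: at line 7 remove [hsfd,uygzm] add [lxd,kes,eqo] -> 13 lines: ouq fqdei wnct ozn umn lyqub azs lxd kes eqo jvhq cks tlfiq
Hunk 2: at line 1 remove [fqdei,wnct] add [wquk] -> 12 lines: ouq wquk ozn umn lyqub azs lxd kes eqo jvhq cks tlfiq
Hunk 3: at line 5 remove [lxd] add [nngc] -> 12 lines: ouq wquk ozn umn lyqub azs nngc kes eqo jvhq cks tlfiq
Hunk 4: at line 4 remove [lyqub,azs] add [qludg,qymxx,tsftz] -> 13 lines: ouq wquk ozn umn qludg qymxx tsftz nngc kes eqo jvhq cks tlfiq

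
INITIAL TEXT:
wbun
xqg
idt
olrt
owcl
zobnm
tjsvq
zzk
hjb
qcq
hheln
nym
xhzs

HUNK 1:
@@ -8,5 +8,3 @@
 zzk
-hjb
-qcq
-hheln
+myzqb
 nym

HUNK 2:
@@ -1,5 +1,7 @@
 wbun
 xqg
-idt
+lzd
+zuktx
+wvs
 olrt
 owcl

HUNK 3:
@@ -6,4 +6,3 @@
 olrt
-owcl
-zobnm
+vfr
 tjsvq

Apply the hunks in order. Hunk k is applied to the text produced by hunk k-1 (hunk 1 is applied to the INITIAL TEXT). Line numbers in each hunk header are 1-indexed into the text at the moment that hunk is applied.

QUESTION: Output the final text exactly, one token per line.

Hunk 1: at line 8 remove [hjb,qcq,hheln] add [myzqb] -> 11 lines: wbun xqg idt olrt owcl zobnm tjsvq zzk myzqb nym xhzs
Hunk 2: at line 1 remove [idt] add [lzd,zuktx,wvs] -> 13 lines: wbun xqg lzd zuktx wvs olrt owcl zobnm tjsvq zzk myzqb nym xhzs
Hunk 3: at line 6 remove [owcl,zobnm] add [vfr] -> 12 lines: wbun xqg lzd zuktx wvs olrt vfr tjsvq zzk myzqb nym xhzs

Answer: wbun
xqg
lzd
zuktx
wvs
olrt
vfr
tjsvq
zzk
myzqb
nym
xhzs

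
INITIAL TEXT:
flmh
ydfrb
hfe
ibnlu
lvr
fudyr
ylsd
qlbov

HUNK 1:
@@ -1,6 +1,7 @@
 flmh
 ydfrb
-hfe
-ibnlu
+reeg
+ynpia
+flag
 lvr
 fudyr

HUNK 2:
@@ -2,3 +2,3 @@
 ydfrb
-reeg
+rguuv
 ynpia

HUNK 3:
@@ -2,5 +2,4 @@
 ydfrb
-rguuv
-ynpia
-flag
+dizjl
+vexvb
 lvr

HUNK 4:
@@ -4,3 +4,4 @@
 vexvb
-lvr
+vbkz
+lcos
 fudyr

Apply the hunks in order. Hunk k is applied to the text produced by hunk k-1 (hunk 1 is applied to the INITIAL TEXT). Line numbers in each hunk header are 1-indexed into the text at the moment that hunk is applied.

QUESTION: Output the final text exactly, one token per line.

Hunk 1: at line 1 remove [hfe,ibnlu] add [reeg,ynpia,flag] -> 9 lines: flmh ydfrb reeg ynpia flag lvr fudyr ylsd qlbov
Hunk 2: at line 2 remove [reeg] add [rguuv] -> 9 lines: flmh ydfrb rguuv ynpia flag lvr fudyr ylsd qlbov
Hunk 3: at line 2 remove [rguuv,ynpia,flag] add [dizjl,vexvb] -> 8 lines: flmh ydfrb dizjl vexvb lvr fudyr ylsd qlbov
Hunk 4: at line 4 remove [lvr] add [vbkz,lcos] -> 9 lines: flmh ydfrb dizjl vexvb vbkz lcos fudyr ylsd qlbov

Answer: flmh
ydfrb
dizjl
vexvb
vbkz
lcos
fudyr
ylsd
qlbov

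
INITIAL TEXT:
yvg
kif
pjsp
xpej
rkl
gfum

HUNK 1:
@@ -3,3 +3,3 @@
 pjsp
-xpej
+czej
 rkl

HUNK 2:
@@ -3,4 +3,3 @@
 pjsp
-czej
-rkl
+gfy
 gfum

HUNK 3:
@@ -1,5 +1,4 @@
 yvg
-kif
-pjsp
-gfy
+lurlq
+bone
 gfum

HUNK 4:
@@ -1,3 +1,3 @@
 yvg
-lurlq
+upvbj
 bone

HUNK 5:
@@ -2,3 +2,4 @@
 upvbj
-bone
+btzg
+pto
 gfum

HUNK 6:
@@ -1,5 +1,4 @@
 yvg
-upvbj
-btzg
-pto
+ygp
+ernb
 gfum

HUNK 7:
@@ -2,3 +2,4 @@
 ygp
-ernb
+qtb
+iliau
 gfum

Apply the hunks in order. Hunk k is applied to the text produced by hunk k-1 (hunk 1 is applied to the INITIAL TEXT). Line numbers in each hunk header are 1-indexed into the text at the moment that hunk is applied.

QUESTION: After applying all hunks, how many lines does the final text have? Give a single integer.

Answer: 5

Derivation:
Hunk 1: at line 3 remove [xpej] add [czej] -> 6 lines: yvg kif pjsp czej rkl gfum
Hunk 2: at line 3 remove [czej,rkl] add [gfy] -> 5 lines: yvg kif pjsp gfy gfum
Hunk 3: at line 1 remove [kif,pjsp,gfy] add [lurlq,bone] -> 4 lines: yvg lurlq bone gfum
Hunk 4: at line 1 remove [lurlq] add [upvbj] -> 4 lines: yvg upvbj bone gfum
Hunk 5: at line 2 remove [bone] add [btzg,pto] -> 5 lines: yvg upvbj btzg pto gfum
Hunk 6: at line 1 remove [upvbj,btzg,pto] add [ygp,ernb] -> 4 lines: yvg ygp ernb gfum
Hunk 7: at line 2 remove [ernb] add [qtb,iliau] -> 5 lines: yvg ygp qtb iliau gfum
Final line count: 5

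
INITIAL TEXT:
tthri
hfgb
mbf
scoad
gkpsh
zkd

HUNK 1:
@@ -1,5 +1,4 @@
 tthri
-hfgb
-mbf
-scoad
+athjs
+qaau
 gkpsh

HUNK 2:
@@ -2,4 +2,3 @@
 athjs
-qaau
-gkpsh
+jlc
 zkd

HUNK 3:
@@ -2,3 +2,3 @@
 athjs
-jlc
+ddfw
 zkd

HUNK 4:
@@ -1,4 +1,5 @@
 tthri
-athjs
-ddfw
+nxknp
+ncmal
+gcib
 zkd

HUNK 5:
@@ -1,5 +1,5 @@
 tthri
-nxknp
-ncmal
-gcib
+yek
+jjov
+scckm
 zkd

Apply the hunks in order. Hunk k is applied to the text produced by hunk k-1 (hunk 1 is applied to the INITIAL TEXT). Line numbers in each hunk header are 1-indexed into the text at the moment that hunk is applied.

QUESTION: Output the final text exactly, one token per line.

Hunk 1: at line 1 remove [hfgb,mbf,scoad] add [athjs,qaau] -> 5 lines: tthri athjs qaau gkpsh zkd
Hunk 2: at line 2 remove [qaau,gkpsh] add [jlc] -> 4 lines: tthri athjs jlc zkd
Hunk 3: at line 2 remove [jlc] add [ddfw] -> 4 lines: tthri athjs ddfw zkd
Hunk 4: at line 1 remove [athjs,ddfw] add [nxknp,ncmal,gcib] -> 5 lines: tthri nxknp ncmal gcib zkd
Hunk 5: at line 1 remove [nxknp,ncmal,gcib] add [yek,jjov,scckm] -> 5 lines: tthri yek jjov scckm zkd

Answer: tthri
yek
jjov
scckm
zkd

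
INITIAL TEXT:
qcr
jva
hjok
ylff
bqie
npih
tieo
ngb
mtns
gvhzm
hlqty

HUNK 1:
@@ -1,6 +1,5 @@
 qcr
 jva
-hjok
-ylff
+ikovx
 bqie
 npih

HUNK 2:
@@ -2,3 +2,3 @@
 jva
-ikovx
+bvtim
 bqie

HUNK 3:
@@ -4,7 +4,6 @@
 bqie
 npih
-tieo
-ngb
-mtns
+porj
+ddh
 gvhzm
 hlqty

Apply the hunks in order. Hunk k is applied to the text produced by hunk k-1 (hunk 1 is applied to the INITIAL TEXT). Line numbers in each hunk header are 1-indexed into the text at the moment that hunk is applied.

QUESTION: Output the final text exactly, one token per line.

Hunk 1: at line 1 remove [hjok,ylff] add [ikovx] -> 10 lines: qcr jva ikovx bqie npih tieo ngb mtns gvhzm hlqty
Hunk 2: at line 2 remove [ikovx] add [bvtim] -> 10 lines: qcr jva bvtim bqie npih tieo ngb mtns gvhzm hlqty
Hunk 3: at line 4 remove [tieo,ngb,mtns] add [porj,ddh] -> 9 lines: qcr jva bvtim bqie npih porj ddh gvhzm hlqty

Answer: qcr
jva
bvtim
bqie
npih
porj
ddh
gvhzm
hlqty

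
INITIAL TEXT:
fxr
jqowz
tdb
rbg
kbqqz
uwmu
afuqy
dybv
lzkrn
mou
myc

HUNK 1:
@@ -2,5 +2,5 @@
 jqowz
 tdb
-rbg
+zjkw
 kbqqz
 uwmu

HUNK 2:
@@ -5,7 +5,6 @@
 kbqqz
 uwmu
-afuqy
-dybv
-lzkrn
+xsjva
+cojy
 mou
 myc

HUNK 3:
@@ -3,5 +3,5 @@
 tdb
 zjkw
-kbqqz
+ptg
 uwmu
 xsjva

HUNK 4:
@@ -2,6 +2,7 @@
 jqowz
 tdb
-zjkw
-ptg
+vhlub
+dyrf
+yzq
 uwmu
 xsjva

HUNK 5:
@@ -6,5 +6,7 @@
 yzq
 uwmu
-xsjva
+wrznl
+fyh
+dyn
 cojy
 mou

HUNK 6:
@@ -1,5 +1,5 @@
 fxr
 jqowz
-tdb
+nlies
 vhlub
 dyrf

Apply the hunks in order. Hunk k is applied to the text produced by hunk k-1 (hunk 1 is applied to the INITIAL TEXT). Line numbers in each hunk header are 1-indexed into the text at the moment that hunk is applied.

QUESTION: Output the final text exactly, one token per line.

Answer: fxr
jqowz
nlies
vhlub
dyrf
yzq
uwmu
wrznl
fyh
dyn
cojy
mou
myc

Derivation:
Hunk 1: at line 2 remove [rbg] add [zjkw] -> 11 lines: fxr jqowz tdb zjkw kbqqz uwmu afuqy dybv lzkrn mou myc
Hunk 2: at line 5 remove [afuqy,dybv,lzkrn] add [xsjva,cojy] -> 10 lines: fxr jqowz tdb zjkw kbqqz uwmu xsjva cojy mou myc
Hunk 3: at line 3 remove [kbqqz] add [ptg] -> 10 lines: fxr jqowz tdb zjkw ptg uwmu xsjva cojy mou myc
Hunk 4: at line 2 remove [zjkw,ptg] add [vhlub,dyrf,yzq] -> 11 lines: fxr jqowz tdb vhlub dyrf yzq uwmu xsjva cojy mou myc
Hunk 5: at line 6 remove [xsjva] add [wrznl,fyh,dyn] -> 13 lines: fxr jqowz tdb vhlub dyrf yzq uwmu wrznl fyh dyn cojy mou myc
Hunk 6: at line 1 remove [tdb] add [nlies] -> 13 lines: fxr jqowz nlies vhlub dyrf yzq uwmu wrznl fyh dyn cojy mou myc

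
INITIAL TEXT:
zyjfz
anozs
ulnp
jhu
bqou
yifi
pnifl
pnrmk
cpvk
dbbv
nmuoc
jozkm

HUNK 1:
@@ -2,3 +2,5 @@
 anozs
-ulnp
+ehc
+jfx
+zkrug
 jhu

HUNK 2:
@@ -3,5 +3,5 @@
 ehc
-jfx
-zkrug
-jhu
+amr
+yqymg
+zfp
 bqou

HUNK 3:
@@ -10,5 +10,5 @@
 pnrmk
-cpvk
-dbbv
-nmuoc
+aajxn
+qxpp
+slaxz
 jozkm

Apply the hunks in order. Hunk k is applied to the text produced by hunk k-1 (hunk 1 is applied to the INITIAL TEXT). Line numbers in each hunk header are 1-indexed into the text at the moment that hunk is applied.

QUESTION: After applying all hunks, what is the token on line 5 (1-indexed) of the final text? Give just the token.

Answer: yqymg

Derivation:
Hunk 1: at line 2 remove [ulnp] add [ehc,jfx,zkrug] -> 14 lines: zyjfz anozs ehc jfx zkrug jhu bqou yifi pnifl pnrmk cpvk dbbv nmuoc jozkm
Hunk 2: at line 3 remove [jfx,zkrug,jhu] add [amr,yqymg,zfp] -> 14 lines: zyjfz anozs ehc amr yqymg zfp bqou yifi pnifl pnrmk cpvk dbbv nmuoc jozkm
Hunk 3: at line 10 remove [cpvk,dbbv,nmuoc] add [aajxn,qxpp,slaxz] -> 14 lines: zyjfz anozs ehc amr yqymg zfp bqou yifi pnifl pnrmk aajxn qxpp slaxz jozkm
Final line 5: yqymg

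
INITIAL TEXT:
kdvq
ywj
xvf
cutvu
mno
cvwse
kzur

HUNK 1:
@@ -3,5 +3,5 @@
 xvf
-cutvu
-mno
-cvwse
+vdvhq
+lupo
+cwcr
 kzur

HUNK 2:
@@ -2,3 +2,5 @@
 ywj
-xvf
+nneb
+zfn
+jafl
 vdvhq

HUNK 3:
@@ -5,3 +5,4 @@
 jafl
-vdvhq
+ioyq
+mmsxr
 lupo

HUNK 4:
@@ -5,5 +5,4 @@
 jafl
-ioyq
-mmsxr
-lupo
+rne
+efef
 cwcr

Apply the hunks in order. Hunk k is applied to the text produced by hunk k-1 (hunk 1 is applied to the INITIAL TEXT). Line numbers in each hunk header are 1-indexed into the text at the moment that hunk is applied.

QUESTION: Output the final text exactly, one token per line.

Hunk 1: at line 3 remove [cutvu,mno,cvwse] add [vdvhq,lupo,cwcr] -> 7 lines: kdvq ywj xvf vdvhq lupo cwcr kzur
Hunk 2: at line 2 remove [xvf] add [nneb,zfn,jafl] -> 9 lines: kdvq ywj nneb zfn jafl vdvhq lupo cwcr kzur
Hunk 3: at line 5 remove [vdvhq] add [ioyq,mmsxr] -> 10 lines: kdvq ywj nneb zfn jafl ioyq mmsxr lupo cwcr kzur
Hunk 4: at line 5 remove [ioyq,mmsxr,lupo] add [rne,efef] -> 9 lines: kdvq ywj nneb zfn jafl rne efef cwcr kzur

Answer: kdvq
ywj
nneb
zfn
jafl
rne
efef
cwcr
kzur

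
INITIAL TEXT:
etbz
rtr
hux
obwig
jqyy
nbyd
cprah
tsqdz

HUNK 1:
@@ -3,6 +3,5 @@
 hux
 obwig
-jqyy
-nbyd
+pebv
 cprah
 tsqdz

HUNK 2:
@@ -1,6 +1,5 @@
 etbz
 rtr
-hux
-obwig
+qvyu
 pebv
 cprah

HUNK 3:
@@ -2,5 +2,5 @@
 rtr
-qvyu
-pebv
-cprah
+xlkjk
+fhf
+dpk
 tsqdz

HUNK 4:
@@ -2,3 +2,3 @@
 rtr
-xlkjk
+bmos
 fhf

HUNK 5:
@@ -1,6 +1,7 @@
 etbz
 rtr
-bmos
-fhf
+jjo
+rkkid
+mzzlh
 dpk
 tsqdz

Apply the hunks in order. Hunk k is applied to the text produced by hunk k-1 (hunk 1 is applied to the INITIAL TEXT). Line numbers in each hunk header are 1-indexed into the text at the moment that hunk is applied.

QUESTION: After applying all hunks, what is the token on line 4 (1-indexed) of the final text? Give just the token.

Answer: rkkid

Derivation:
Hunk 1: at line 3 remove [jqyy,nbyd] add [pebv] -> 7 lines: etbz rtr hux obwig pebv cprah tsqdz
Hunk 2: at line 1 remove [hux,obwig] add [qvyu] -> 6 lines: etbz rtr qvyu pebv cprah tsqdz
Hunk 3: at line 2 remove [qvyu,pebv,cprah] add [xlkjk,fhf,dpk] -> 6 lines: etbz rtr xlkjk fhf dpk tsqdz
Hunk 4: at line 2 remove [xlkjk] add [bmos] -> 6 lines: etbz rtr bmos fhf dpk tsqdz
Hunk 5: at line 1 remove [bmos,fhf] add [jjo,rkkid,mzzlh] -> 7 lines: etbz rtr jjo rkkid mzzlh dpk tsqdz
Final line 4: rkkid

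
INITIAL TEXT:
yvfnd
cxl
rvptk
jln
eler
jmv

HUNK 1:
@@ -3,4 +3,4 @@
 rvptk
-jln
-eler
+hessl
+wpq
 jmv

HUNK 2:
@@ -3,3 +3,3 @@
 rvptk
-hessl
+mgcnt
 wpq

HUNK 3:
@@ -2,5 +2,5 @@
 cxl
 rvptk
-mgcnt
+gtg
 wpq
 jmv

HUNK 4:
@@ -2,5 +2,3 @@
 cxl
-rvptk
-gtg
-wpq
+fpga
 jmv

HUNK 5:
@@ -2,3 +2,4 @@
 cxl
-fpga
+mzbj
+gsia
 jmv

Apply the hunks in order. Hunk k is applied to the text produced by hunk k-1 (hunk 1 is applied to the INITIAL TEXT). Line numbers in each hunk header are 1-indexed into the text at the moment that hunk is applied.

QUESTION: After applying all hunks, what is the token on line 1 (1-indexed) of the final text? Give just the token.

Hunk 1: at line 3 remove [jln,eler] add [hessl,wpq] -> 6 lines: yvfnd cxl rvptk hessl wpq jmv
Hunk 2: at line 3 remove [hessl] add [mgcnt] -> 6 lines: yvfnd cxl rvptk mgcnt wpq jmv
Hunk 3: at line 2 remove [mgcnt] add [gtg] -> 6 lines: yvfnd cxl rvptk gtg wpq jmv
Hunk 4: at line 2 remove [rvptk,gtg,wpq] add [fpga] -> 4 lines: yvfnd cxl fpga jmv
Hunk 5: at line 2 remove [fpga] add [mzbj,gsia] -> 5 lines: yvfnd cxl mzbj gsia jmv
Final line 1: yvfnd

Answer: yvfnd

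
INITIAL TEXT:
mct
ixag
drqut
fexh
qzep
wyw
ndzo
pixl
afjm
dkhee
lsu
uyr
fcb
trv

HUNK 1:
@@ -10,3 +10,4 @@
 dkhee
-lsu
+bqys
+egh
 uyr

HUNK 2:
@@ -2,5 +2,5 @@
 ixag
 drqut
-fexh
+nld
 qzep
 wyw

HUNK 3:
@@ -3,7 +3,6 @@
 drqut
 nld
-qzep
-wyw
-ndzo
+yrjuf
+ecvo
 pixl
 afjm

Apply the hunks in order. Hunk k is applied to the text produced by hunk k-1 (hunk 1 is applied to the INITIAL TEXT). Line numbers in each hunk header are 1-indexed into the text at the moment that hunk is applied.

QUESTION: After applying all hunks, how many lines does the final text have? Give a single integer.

Hunk 1: at line 10 remove [lsu] add [bqys,egh] -> 15 lines: mct ixag drqut fexh qzep wyw ndzo pixl afjm dkhee bqys egh uyr fcb trv
Hunk 2: at line 2 remove [fexh] add [nld] -> 15 lines: mct ixag drqut nld qzep wyw ndzo pixl afjm dkhee bqys egh uyr fcb trv
Hunk 3: at line 3 remove [qzep,wyw,ndzo] add [yrjuf,ecvo] -> 14 lines: mct ixag drqut nld yrjuf ecvo pixl afjm dkhee bqys egh uyr fcb trv
Final line count: 14

Answer: 14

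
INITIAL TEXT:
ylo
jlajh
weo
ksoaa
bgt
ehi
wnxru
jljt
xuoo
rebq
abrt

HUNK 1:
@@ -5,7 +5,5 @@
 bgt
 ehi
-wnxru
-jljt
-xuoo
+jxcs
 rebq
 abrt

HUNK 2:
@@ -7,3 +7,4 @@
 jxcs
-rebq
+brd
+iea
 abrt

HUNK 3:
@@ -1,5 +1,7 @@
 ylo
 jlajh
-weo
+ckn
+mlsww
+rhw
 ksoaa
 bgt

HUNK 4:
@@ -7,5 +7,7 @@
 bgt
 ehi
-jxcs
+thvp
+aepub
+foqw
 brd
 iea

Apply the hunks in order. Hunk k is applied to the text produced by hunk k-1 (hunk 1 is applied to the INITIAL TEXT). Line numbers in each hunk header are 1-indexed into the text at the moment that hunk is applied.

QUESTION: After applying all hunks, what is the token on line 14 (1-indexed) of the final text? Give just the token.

Hunk 1: at line 5 remove [wnxru,jljt,xuoo] add [jxcs] -> 9 lines: ylo jlajh weo ksoaa bgt ehi jxcs rebq abrt
Hunk 2: at line 7 remove [rebq] add [brd,iea] -> 10 lines: ylo jlajh weo ksoaa bgt ehi jxcs brd iea abrt
Hunk 3: at line 1 remove [weo] add [ckn,mlsww,rhw] -> 12 lines: ylo jlajh ckn mlsww rhw ksoaa bgt ehi jxcs brd iea abrt
Hunk 4: at line 7 remove [jxcs] add [thvp,aepub,foqw] -> 14 lines: ylo jlajh ckn mlsww rhw ksoaa bgt ehi thvp aepub foqw brd iea abrt
Final line 14: abrt

Answer: abrt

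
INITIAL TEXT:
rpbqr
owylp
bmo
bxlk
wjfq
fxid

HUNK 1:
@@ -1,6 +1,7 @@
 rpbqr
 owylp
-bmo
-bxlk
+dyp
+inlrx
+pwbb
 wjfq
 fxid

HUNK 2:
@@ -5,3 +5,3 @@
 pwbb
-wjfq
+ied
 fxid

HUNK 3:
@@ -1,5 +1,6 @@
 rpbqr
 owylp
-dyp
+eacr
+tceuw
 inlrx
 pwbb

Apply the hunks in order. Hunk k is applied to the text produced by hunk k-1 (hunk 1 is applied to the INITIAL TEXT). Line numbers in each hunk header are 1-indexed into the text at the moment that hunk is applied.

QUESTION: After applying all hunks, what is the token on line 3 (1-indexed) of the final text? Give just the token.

Hunk 1: at line 1 remove [bmo,bxlk] add [dyp,inlrx,pwbb] -> 7 lines: rpbqr owylp dyp inlrx pwbb wjfq fxid
Hunk 2: at line 5 remove [wjfq] add [ied] -> 7 lines: rpbqr owylp dyp inlrx pwbb ied fxid
Hunk 3: at line 1 remove [dyp] add [eacr,tceuw] -> 8 lines: rpbqr owylp eacr tceuw inlrx pwbb ied fxid
Final line 3: eacr

Answer: eacr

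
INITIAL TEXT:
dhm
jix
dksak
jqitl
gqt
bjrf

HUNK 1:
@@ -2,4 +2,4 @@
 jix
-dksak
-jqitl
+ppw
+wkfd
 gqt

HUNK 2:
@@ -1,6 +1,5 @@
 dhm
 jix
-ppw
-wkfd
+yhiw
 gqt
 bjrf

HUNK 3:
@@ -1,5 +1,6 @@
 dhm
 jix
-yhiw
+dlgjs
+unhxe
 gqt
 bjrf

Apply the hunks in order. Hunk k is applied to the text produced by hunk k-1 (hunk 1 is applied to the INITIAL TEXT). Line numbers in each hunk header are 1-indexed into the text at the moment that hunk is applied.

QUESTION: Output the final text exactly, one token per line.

Hunk 1: at line 2 remove [dksak,jqitl] add [ppw,wkfd] -> 6 lines: dhm jix ppw wkfd gqt bjrf
Hunk 2: at line 1 remove [ppw,wkfd] add [yhiw] -> 5 lines: dhm jix yhiw gqt bjrf
Hunk 3: at line 1 remove [yhiw] add [dlgjs,unhxe] -> 6 lines: dhm jix dlgjs unhxe gqt bjrf

Answer: dhm
jix
dlgjs
unhxe
gqt
bjrf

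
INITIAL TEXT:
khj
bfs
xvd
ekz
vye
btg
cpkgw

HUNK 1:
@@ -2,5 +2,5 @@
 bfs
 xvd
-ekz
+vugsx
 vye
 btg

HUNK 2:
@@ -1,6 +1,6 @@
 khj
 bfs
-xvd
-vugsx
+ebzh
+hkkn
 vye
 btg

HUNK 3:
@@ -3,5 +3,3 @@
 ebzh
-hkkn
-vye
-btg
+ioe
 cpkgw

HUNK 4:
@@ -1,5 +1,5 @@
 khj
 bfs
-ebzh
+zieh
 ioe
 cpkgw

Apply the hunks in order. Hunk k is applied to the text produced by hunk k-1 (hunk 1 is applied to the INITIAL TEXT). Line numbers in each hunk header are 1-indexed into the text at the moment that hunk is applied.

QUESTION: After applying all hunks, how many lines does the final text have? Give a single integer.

Hunk 1: at line 2 remove [ekz] add [vugsx] -> 7 lines: khj bfs xvd vugsx vye btg cpkgw
Hunk 2: at line 1 remove [xvd,vugsx] add [ebzh,hkkn] -> 7 lines: khj bfs ebzh hkkn vye btg cpkgw
Hunk 3: at line 3 remove [hkkn,vye,btg] add [ioe] -> 5 lines: khj bfs ebzh ioe cpkgw
Hunk 4: at line 1 remove [ebzh] add [zieh] -> 5 lines: khj bfs zieh ioe cpkgw
Final line count: 5

Answer: 5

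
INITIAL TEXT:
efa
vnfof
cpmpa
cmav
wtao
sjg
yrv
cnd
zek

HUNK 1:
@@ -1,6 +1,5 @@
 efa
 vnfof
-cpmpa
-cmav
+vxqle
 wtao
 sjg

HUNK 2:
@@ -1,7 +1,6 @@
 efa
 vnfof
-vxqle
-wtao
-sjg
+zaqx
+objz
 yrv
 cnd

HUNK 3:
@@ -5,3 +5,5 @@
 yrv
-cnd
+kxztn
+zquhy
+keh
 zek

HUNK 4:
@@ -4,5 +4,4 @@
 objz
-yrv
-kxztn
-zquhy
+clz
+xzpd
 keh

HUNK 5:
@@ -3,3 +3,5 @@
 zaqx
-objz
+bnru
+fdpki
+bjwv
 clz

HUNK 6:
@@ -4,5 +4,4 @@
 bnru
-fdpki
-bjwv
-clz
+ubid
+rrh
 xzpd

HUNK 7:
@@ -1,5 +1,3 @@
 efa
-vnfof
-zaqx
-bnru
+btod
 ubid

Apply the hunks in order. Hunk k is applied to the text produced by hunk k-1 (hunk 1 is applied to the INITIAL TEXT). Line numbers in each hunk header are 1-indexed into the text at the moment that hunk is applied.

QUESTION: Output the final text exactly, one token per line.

Answer: efa
btod
ubid
rrh
xzpd
keh
zek

Derivation:
Hunk 1: at line 1 remove [cpmpa,cmav] add [vxqle] -> 8 lines: efa vnfof vxqle wtao sjg yrv cnd zek
Hunk 2: at line 1 remove [vxqle,wtao,sjg] add [zaqx,objz] -> 7 lines: efa vnfof zaqx objz yrv cnd zek
Hunk 3: at line 5 remove [cnd] add [kxztn,zquhy,keh] -> 9 lines: efa vnfof zaqx objz yrv kxztn zquhy keh zek
Hunk 4: at line 4 remove [yrv,kxztn,zquhy] add [clz,xzpd] -> 8 lines: efa vnfof zaqx objz clz xzpd keh zek
Hunk 5: at line 3 remove [objz] add [bnru,fdpki,bjwv] -> 10 lines: efa vnfof zaqx bnru fdpki bjwv clz xzpd keh zek
Hunk 6: at line 4 remove [fdpki,bjwv,clz] add [ubid,rrh] -> 9 lines: efa vnfof zaqx bnru ubid rrh xzpd keh zek
Hunk 7: at line 1 remove [vnfof,zaqx,bnru] add [btod] -> 7 lines: efa btod ubid rrh xzpd keh zek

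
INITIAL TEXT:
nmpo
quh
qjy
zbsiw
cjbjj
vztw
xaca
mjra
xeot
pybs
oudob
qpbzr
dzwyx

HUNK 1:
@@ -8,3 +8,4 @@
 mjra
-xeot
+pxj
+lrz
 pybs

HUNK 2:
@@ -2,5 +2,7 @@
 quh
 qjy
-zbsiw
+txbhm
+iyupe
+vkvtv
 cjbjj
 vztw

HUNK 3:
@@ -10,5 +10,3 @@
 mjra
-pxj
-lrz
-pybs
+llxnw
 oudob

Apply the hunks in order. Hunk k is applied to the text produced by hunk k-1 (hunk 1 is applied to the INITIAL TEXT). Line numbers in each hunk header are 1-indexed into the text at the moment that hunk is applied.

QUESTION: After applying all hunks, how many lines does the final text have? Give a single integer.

Hunk 1: at line 8 remove [xeot] add [pxj,lrz] -> 14 lines: nmpo quh qjy zbsiw cjbjj vztw xaca mjra pxj lrz pybs oudob qpbzr dzwyx
Hunk 2: at line 2 remove [zbsiw] add [txbhm,iyupe,vkvtv] -> 16 lines: nmpo quh qjy txbhm iyupe vkvtv cjbjj vztw xaca mjra pxj lrz pybs oudob qpbzr dzwyx
Hunk 3: at line 10 remove [pxj,lrz,pybs] add [llxnw] -> 14 lines: nmpo quh qjy txbhm iyupe vkvtv cjbjj vztw xaca mjra llxnw oudob qpbzr dzwyx
Final line count: 14

Answer: 14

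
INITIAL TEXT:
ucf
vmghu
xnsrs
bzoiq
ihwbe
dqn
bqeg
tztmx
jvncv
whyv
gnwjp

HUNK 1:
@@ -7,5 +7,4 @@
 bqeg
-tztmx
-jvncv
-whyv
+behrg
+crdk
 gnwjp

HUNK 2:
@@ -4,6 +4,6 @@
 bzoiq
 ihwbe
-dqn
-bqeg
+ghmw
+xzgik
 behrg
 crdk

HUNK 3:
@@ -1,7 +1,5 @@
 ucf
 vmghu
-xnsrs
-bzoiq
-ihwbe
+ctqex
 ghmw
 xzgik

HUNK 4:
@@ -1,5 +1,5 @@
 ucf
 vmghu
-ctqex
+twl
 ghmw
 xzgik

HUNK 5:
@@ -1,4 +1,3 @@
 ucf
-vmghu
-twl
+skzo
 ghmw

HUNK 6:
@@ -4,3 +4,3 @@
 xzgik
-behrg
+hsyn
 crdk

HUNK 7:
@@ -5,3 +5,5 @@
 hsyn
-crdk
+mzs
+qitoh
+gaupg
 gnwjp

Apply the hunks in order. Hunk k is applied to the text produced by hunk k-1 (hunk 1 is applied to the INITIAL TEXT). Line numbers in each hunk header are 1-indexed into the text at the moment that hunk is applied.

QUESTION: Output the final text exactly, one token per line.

Hunk 1: at line 7 remove [tztmx,jvncv,whyv] add [behrg,crdk] -> 10 lines: ucf vmghu xnsrs bzoiq ihwbe dqn bqeg behrg crdk gnwjp
Hunk 2: at line 4 remove [dqn,bqeg] add [ghmw,xzgik] -> 10 lines: ucf vmghu xnsrs bzoiq ihwbe ghmw xzgik behrg crdk gnwjp
Hunk 3: at line 1 remove [xnsrs,bzoiq,ihwbe] add [ctqex] -> 8 lines: ucf vmghu ctqex ghmw xzgik behrg crdk gnwjp
Hunk 4: at line 1 remove [ctqex] add [twl] -> 8 lines: ucf vmghu twl ghmw xzgik behrg crdk gnwjp
Hunk 5: at line 1 remove [vmghu,twl] add [skzo] -> 7 lines: ucf skzo ghmw xzgik behrg crdk gnwjp
Hunk 6: at line 4 remove [behrg] add [hsyn] -> 7 lines: ucf skzo ghmw xzgik hsyn crdk gnwjp
Hunk 7: at line 5 remove [crdk] add [mzs,qitoh,gaupg] -> 9 lines: ucf skzo ghmw xzgik hsyn mzs qitoh gaupg gnwjp

Answer: ucf
skzo
ghmw
xzgik
hsyn
mzs
qitoh
gaupg
gnwjp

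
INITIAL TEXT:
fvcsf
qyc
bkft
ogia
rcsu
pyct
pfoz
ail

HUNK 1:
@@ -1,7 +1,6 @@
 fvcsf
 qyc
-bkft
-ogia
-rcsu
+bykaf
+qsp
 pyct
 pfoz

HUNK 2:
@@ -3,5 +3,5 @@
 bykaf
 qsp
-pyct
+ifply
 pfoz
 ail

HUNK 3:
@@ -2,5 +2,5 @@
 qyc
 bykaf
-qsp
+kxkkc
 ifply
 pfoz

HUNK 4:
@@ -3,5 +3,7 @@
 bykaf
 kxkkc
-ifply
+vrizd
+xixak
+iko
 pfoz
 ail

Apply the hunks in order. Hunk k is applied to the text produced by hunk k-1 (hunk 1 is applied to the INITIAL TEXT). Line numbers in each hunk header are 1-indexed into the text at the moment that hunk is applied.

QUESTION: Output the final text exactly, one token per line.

Hunk 1: at line 1 remove [bkft,ogia,rcsu] add [bykaf,qsp] -> 7 lines: fvcsf qyc bykaf qsp pyct pfoz ail
Hunk 2: at line 3 remove [pyct] add [ifply] -> 7 lines: fvcsf qyc bykaf qsp ifply pfoz ail
Hunk 3: at line 2 remove [qsp] add [kxkkc] -> 7 lines: fvcsf qyc bykaf kxkkc ifply pfoz ail
Hunk 4: at line 3 remove [ifply] add [vrizd,xixak,iko] -> 9 lines: fvcsf qyc bykaf kxkkc vrizd xixak iko pfoz ail

Answer: fvcsf
qyc
bykaf
kxkkc
vrizd
xixak
iko
pfoz
ail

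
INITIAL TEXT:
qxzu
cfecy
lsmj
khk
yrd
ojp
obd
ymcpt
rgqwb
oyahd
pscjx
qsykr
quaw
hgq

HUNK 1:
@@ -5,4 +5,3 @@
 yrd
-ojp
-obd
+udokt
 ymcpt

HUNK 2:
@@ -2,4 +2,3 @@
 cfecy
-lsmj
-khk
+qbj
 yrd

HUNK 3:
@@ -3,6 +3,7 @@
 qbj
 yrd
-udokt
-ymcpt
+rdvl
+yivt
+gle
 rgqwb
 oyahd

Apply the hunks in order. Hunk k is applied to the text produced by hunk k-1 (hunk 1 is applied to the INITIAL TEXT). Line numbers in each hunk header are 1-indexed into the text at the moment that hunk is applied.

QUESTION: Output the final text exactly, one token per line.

Answer: qxzu
cfecy
qbj
yrd
rdvl
yivt
gle
rgqwb
oyahd
pscjx
qsykr
quaw
hgq

Derivation:
Hunk 1: at line 5 remove [ojp,obd] add [udokt] -> 13 lines: qxzu cfecy lsmj khk yrd udokt ymcpt rgqwb oyahd pscjx qsykr quaw hgq
Hunk 2: at line 2 remove [lsmj,khk] add [qbj] -> 12 lines: qxzu cfecy qbj yrd udokt ymcpt rgqwb oyahd pscjx qsykr quaw hgq
Hunk 3: at line 3 remove [udokt,ymcpt] add [rdvl,yivt,gle] -> 13 lines: qxzu cfecy qbj yrd rdvl yivt gle rgqwb oyahd pscjx qsykr quaw hgq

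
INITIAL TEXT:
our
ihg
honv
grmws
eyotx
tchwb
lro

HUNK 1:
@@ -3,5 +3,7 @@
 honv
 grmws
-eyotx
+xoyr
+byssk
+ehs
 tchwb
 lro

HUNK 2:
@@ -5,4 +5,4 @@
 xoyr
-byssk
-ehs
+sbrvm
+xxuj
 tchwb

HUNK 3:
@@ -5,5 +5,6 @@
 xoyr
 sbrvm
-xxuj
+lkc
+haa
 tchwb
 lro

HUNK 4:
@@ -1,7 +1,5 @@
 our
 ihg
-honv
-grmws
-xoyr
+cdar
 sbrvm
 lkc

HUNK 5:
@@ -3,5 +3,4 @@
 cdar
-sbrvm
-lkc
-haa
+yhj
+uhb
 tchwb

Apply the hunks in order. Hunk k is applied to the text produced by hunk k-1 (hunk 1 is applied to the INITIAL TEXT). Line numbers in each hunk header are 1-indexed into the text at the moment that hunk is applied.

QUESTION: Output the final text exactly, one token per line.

Answer: our
ihg
cdar
yhj
uhb
tchwb
lro

Derivation:
Hunk 1: at line 3 remove [eyotx] add [xoyr,byssk,ehs] -> 9 lines: our ihg honv grmws xoyr byssk ehs tchwb lro
Hunk 2: at line 5 remove [byssk,ehs] add [sbrvm,xxuj] -> 9 lines: our ihg honv grmws xoyr sbrvm xxuj tchwb lro
Hunk 3: at line 5 remove [xxuj] add [lkc,haa] -> 10 lines: our ihg honv grmws xoyr sbrvm lkc haa tchwb lro
Hunk 4: at line 1 remove [honv,grmws,xoyr] add [cdar] -> 8 lines: our ihg cdar sbrvm lkc haa tchwb lro
Hunk 5: at line 3 remove [sbrvm,lkc,haa] add [yhj,uhb] -> 7 lines: our ihg cdar yhj uhb tchwb lro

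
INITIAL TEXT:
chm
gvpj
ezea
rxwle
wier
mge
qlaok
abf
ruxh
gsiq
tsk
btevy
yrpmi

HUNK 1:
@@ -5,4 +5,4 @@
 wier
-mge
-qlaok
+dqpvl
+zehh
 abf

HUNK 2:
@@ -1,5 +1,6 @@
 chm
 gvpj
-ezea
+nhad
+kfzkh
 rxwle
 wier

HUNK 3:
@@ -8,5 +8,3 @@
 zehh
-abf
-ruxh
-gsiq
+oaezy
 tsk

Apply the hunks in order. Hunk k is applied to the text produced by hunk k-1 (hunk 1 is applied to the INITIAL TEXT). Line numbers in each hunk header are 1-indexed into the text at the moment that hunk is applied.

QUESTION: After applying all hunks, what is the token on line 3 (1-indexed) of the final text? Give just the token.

Answer: nhad

Derivation:
Hunk 1: at line 5 remove [mge,qlaok] add [dqpvl,zehh] -> 13 lines: chm gvpj ezea rxwle wier dqpvl zehh abf ruxh gsiq tsk btevy yrpmi
Hunk 2: at line 1 remove [ezea] add [nhad,kfzkh] -> 14 lines: chm gvpj nhad kfzkh rxwle wier dqpvl zehh abf ruxh gsiq tsk btevy yrpmi
Hunk 3: at line 8 remove [abf,ruxh,gsiq] add [oaezy] -> 12 lines: chm gvpj nhad kfzkh rxwle wier dqpvl zehh oaezy tsk btevy yrpmi
Final line 3: nhad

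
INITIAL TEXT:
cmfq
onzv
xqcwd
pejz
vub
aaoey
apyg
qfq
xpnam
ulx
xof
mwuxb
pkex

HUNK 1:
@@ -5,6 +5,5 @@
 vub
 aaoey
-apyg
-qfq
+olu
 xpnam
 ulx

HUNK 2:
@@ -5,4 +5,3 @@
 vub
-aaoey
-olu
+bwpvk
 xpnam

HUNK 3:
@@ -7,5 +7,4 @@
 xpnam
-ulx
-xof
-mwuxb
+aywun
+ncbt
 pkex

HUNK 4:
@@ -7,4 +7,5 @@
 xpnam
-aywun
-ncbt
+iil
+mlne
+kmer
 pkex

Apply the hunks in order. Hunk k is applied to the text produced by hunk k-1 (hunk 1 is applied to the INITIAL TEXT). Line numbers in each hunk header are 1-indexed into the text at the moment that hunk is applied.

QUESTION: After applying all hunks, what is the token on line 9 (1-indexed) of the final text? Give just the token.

Hunk 1: at line 5 remove [apyg,qfq] add [olu] -> 12 lines: cmfq onzv xqcwd pejz vub aaoey olu xpnam ulx xof mwuxb pkex
Hunk 2: at line 5 remove [aaoey,olu] add [bwpvk] -> 11 lines: cmfq onzv xqcwd pejz vub bwpvk xpnam ulx xof mwuxb pkex
Hunk 3: at line 7 remove [ulx,xof,mwuxb] add [aywun,ncbt] -> 10 lines: cmfq onzv xqcwd pejz vub bwpvk xpnam aywun ncbt pkex
Hunk 4: at line 7 remove [aywun,ncbt] add [iil,mlne,kmer] -> 11 lines: cmfq onzv xqcwd pejz vub bwpvk xpnam iil mlne kmer pkex
Final line 9: mlne

Answer: mlne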